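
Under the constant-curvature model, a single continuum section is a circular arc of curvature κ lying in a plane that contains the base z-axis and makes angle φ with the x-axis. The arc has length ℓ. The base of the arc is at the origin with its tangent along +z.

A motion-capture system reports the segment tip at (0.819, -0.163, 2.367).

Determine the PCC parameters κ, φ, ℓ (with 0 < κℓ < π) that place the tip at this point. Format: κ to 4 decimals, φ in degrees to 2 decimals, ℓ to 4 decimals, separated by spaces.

ρ = √(x²+y²) = √(0.819² + -0.163²) = 0.83506
φ = atan2(y, x) mod 360° = atan2(-0.163, 0.819) = 348.7439°
|p|² = ρ² + z² = 0.83506² + 2.367² = 6.30002
κ = 2ρ / |p|² = 2×0.83506 / 6.30002 = 0.26510
θ = 2·atan2(ρ, z) = 2·atan2(0.83506, 2.367) = 0.67832 rad
ℓ = θ/κ = 0.67832/0.26510 = 2.55876

0.2651 348.74 2.5588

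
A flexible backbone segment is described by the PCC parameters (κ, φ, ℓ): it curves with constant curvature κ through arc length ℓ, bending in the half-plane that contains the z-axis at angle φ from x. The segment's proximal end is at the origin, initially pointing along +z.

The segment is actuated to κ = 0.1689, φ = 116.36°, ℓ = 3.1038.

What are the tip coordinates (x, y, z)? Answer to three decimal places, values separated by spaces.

θ = κ·ℓ = 0.1689 × 3.1038 = 0.52423 rad
ρ = (1 − cos θ)/κ = (1 − 0.86571)/0.1689 = 0.79509
z = sin θ / κ = 0.50055/0.1689 = 2.96358
x = ρ cos φ = 0.79509 × cos(116.36°) = -0.35303
y = ρ sin φ = 0.79509 × sin(116.36°) = 0.71242

-0.353 0.712 2.964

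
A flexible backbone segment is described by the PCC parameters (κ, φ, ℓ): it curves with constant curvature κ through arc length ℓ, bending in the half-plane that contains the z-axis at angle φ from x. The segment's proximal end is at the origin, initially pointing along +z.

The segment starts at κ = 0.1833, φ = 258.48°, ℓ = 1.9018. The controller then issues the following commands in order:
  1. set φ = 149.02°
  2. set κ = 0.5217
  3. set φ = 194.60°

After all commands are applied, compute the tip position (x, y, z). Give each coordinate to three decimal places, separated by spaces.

initial: κ=0.1833, φ=258.48°, ℓ=1.9018
cmd 1: set φ=149.02° → (κ,φ,ℓ)=(0.1833,149.02°,1.9018) → tip=(-0.2813,0.1689,1.8635)
cmd 2: set κ=0.5217 → (κ,φ,ℓ)=(0.5217,149.02°,1.9018) → tip=(-0.7447,0.4471,1.6048)
cmd 3: set φ=194.60° → (κ,φ,ℓ)=(0.5217,194.60°,1.9018) → tip=(-0.8405,-0.2189,1.6048)

-0.841 -0.219 1.605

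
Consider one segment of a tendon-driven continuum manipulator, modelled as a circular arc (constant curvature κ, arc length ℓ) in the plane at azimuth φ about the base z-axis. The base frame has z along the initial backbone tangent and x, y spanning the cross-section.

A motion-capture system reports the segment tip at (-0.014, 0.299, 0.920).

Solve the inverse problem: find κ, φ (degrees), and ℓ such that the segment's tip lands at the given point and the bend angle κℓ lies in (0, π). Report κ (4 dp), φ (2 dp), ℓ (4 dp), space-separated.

0.6396 92.68 0.9836

ρ = √(x²+y²) = √(-0.014² + 0.299²) = 0.29933
φ = atan2(y, x) mod 360° = atan2(0.299, -0.014) = 92.6808°
|p|² = ρ² + z² = 0.29933² + 0.920² = 0.93600
κ = 2ρ / |p|² = 2×0.29933 / 0.93600 = 0.63959
θ = 2·atan2(ρ, z) = 2·atan2(0.29933, 0.920) = 0.62911 rad
ℓ = θ/κ = 0.62911/0.63959 = 0.98361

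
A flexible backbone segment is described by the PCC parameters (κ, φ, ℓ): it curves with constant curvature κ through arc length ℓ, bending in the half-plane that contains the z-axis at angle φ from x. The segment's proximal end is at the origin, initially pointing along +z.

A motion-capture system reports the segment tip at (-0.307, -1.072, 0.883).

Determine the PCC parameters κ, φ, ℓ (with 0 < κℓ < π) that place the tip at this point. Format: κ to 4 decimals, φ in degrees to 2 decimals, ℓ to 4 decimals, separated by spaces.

ρ = √(x²+y²) = √(-0.307² + -1.072²) = 1.11509
φ = atan2(y, x) mod 360° = atan2(-1.072, -0.307) = 254.0193°
|p|² = ρ² + z² = 1.11509² + 0.883² = 2.02312
κ = 2ρ / |p|² = 2×1.11509 / 2.02312 = 1.10235
θ = 2·atan2(ρ, z) = 2·atan2(1.11509, 0.883) = 1.80207 rad
ℓ = θ/κ = 1.80207/1.10235 = 1.63476

1.1023 254.02 1.6348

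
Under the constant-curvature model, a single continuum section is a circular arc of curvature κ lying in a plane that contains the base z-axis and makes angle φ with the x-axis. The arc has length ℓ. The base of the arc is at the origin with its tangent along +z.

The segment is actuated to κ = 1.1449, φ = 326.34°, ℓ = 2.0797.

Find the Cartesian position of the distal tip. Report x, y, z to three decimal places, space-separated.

θ = κ·ℓ = 1.1449 × 2.0797 = 2.38105 rad
ρ = (1 − cos θ)/κ = (1 − -0.72446)/1.1449 = 1.50621
z = sin θ / κ = 0.68932/1.1449 = 0.60208
x = ρ cos φ = 1.50621 × cos(326.34°) = 1.25368
y = ρ sin φ = 1.50621 × sin(326.34°) = -0.83484

1.254 -0.835 0.602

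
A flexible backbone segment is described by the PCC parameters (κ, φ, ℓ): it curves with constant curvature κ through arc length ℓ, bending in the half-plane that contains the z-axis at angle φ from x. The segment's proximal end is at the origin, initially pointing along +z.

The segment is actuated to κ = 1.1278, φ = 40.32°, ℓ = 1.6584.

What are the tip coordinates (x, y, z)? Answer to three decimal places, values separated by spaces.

θ = κ·ℓ = 1.1278 × 1.6584 = 1.87034 rad
ρ = (1 − cos θ)/κ = (1 − -0.29509)/1.1278 = 1.14833
z = sin θ / κ = 0.95547/1.1278 = 0.84720
x = ρ cos φ = 1.14833 × cos(40.32°) = 0.87554
y = ρ sin φ = 1.14833 × sin(40.32°) = 0.74303

0.876 0.743 0.847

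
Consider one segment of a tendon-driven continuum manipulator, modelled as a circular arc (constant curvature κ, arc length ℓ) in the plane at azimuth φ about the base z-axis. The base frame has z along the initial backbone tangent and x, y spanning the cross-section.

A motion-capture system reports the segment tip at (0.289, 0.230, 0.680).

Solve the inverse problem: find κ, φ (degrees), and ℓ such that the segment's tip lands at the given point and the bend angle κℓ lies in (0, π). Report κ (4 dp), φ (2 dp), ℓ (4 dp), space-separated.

1.2336 38.51 0.8067

ρ = √(x²+y²) = √(0.289² + 0.230²) = 0.36935
φ = atan2(y, x) mod 360° = atan2(0.230, 0.289) = 38.5144°
|p|² = ρ² + z² = 0.36935² + 0.680² = 0.59882
κ = 2ρ / |p|² = 2×0.36935 / 0.59882 = 1.23360
θ = 2·atan2(ρ, z) = 2·atan2(0.36935, 0.680) = 0.99516 rad
ℓ = θ/κ = 0.99516/1.23360 = 0.80671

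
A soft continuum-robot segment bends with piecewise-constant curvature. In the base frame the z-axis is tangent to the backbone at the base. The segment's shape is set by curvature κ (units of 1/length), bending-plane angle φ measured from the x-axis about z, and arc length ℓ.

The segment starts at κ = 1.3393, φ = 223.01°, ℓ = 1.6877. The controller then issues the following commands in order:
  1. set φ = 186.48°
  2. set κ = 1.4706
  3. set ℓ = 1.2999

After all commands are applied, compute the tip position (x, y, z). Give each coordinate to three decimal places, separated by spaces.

initial: κ=1.3393, φ=223.01°, ℓ=1.6877
cmd 1: set φ=186.48° → (κ,φ,ℓ)=(1.3393,186.48°,1.6877) → tip=(-1.2139,-0.1379,0.5761)
cmd 2: set κ=1.4706 → (κ,φ,ℓ)=(1.4706,186.48°,1.6877) → tip=(-1.2095,-0.1374,0.4167)
cmd 3: set ℓ=1.2999 → (κ,φ,ℓ)=(1.4706,186.48°,1.2999) → tip=(-0.9015,-0.1024,0.6409)

-0.902 -0.102 0.641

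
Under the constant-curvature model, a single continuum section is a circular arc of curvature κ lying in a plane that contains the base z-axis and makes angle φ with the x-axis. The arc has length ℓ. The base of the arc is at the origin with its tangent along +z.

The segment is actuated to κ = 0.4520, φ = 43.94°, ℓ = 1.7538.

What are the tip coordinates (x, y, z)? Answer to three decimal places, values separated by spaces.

θ = κ·ℓ = 0.4520 × 1.7538 = 0.79272 rad
ρ = (1 − cos θ)/κ = (1 − 0.70191)/0.4520 = 0.65949
z = sin θ / κ = 0.71226/0.4520 = 1.57580
x = ρ cos φ = 0.65949 × cos(43.94°) = 0.47487
y = ρ sin φ = 0.65949 × sin(43.94°) = 0.45762

0.475 0.458 1.576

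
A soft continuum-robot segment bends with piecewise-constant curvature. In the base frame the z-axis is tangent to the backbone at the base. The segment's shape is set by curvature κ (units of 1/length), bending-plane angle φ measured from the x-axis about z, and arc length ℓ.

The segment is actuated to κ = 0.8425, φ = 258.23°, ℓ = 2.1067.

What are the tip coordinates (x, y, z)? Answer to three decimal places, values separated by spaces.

-0.291 -1.398 1.162

θ = κ·ℓ = 0.8425 × 2.1067 = 1.77489 rad
ρ = (1 − cos θ)/κ = (1 − -0.20268)/0.8425 = 1.42752
z = sin θ / κ = 0.97924/0.8425 = 1.16231
x = ρ cos φ = 1.42752 × cos(258.23°) = -0.29119
y = ρ sin φ = 1.42752 × sin(258.23°) = -1.39750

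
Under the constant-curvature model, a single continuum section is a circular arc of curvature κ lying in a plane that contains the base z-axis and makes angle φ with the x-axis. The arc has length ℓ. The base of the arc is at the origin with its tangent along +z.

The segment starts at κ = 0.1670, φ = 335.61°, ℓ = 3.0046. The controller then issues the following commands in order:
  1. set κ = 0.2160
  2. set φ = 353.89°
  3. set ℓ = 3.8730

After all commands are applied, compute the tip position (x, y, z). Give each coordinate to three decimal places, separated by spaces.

initial: κ=0.1670, φ=335.61°, ℓ=3.0046
cmd 1: set κ=0.2160 → (κ,φ,ℓ)=(0.2160,335.61°,3.0046) → tip=(0.8572,-0.3887,2.7981)
cmd 2: set φ=353.89° → (κ,φ,ℓ)=(0.2160,353.89°,3.0046) → tip=(0.9359,-0.1002,2.7981)
cmd 3: set ℓ=3.8730 → (κ,φ,ℓ)=(0.2160,353.89°,3.8730) → tip=(1.5190,-0.1626,3.4368)

1.519 -0.163 3.437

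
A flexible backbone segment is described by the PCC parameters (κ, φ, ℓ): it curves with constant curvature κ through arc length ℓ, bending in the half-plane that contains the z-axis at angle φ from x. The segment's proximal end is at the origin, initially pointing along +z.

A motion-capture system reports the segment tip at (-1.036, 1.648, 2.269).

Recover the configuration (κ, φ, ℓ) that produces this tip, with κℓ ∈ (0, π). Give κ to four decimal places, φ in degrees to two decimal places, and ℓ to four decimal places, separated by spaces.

ρ = √(x²+y²) = √(-1.036² + 1.648²) = 1.94659
φ = atan2(y, x) mod 360° = atan2(1.648, -1.036) = 122.1551°
|p|² = ρ² + z² = 1.94659² + 2.269² = 8.93756
κ = 2ρ / |p|² = 2×1.94659 / 8.93756 = 0.43560
θ = 2·atan2(ρ, z) = 2·atan2(1.94659, 2.269) = 1.41813 rad
ℓ = θ/κ = 1.41813/0.43560 = 3.25560

0.4356 122.16 3.2556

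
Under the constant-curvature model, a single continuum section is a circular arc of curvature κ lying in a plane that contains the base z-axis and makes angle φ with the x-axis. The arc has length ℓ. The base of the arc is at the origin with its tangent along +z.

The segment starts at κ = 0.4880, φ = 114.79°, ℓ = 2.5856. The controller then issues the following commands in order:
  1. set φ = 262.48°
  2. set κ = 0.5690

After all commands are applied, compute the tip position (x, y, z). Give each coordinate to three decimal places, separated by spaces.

-0.207 -1.569 1.749

initial: κ=0.4880, φ=114.79°, ℓ=2.5856
cmd 1: set φ=262.48° → (κ,φ,ℓ)=(0.4880,262.48°,2.5856) → tip=(-0.1866,-1.4137,1.9521)
cmd 2: set κ=0.5690 → (κ,φ,ℓ)=(0.5690,262.48°,2.5856) → tip=(-0.2071,-1.5691,1.7488)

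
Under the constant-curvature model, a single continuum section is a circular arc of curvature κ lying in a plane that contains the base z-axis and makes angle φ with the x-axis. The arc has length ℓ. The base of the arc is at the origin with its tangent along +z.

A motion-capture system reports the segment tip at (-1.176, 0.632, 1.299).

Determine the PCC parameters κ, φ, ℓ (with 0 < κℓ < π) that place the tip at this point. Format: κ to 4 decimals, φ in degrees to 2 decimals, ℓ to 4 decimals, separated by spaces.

ρ = √(x²+y²) = √(-1.176² + 0.632²) = 1.33507
φ = atan2(y, x) mod 360° = atan2(0.632, -1.176) = 151.7458°
|p|² = ρ² + z² = 1.33507² + 1.299² = 3.46980
κ = 2ρ / |p|² = 2×1.33507 / 3.46980 = 0.76953
θ = 2·atan2(ρ, z) = 2·atan2(1.33507, 1.299) = 1.59818 rad
ℓ = θ/κ = 1.59818/0.76953 = 2.07681

0.7695 151.75 2.0768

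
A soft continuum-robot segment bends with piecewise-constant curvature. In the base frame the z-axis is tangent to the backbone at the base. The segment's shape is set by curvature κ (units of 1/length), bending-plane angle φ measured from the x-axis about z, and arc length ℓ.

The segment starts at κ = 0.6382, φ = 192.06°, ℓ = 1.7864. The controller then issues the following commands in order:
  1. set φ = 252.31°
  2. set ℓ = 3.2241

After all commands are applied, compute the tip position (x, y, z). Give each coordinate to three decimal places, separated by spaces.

initial: κ=0.6382, φ=192.06°, ℓ=1.7864
cmd 1: set φ=252.31° → (κ,φ,ℓ)=(0.6382,252.31°,1.7864) → tip=(-0.2773,-0.8695,1.4238)
cmd 2: set ℓ=3.2241 → (κ,φ,ℓ)=(0.6382,252.31°,3.2241) → tip=(-0.6989,-2.1912,1.3849)

-0.699 -2.191 1.385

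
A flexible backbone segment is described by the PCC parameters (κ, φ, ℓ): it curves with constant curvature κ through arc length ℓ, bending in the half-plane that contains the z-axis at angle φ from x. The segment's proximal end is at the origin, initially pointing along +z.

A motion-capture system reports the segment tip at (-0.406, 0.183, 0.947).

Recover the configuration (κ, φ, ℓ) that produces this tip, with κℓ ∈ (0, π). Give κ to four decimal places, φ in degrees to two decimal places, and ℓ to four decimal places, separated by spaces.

ρ = √(x²+y²) = √(-0.406² + 0.183²) = 0.44534
φ = atan2(y, x) mod 360° = atan2(0.183, -0.406) = 155.7371°
|p|² = ρ² + z² = 0.44534² + 0.947² = 1.09513
κ = 2ρ / |p|² = 2×0.44534 / 1.09513 = 0.81330
θ = 2·atan2(ρ, z) = 2·atan2(0.44534, 0.947) = 0.87915 rad
ℓ = θ/κ = 0.87915/0.81330 = 1.08096

0.8133 155.74 1.0810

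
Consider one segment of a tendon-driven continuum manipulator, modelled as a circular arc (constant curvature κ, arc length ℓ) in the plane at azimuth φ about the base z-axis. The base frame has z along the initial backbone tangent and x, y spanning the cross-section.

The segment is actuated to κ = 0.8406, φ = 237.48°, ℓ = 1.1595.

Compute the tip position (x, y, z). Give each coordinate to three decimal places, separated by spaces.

θ = κ·ℓ = 0.8406 × 1.1595 = 0.97468 rad
ρ = (1 − cos θ)/κ = (1 − 0.56144)/0.8406 = 0.52173
z = sin θ / κ = 0.82752/0.8406 = 0.98444
x = ρ cos φ = 0.52173 × cos(237.48°) = -0.28048
y = ρ sin φ = 0.52173 × sin(237.48°) = -0.43992

-0.280 -0.440 0.984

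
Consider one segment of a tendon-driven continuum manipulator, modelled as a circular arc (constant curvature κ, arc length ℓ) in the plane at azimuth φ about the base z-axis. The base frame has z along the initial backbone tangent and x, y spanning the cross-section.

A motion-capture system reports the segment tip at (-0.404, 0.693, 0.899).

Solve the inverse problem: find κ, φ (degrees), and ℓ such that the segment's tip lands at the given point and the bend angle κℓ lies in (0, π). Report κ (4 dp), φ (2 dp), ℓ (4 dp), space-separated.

1.1052 120.24 1.3184

ρ = √(x²+y²) = √(-0.404² + 0.693²) = 0.80216
φ = atan2(y, x) mod 360° = atan2(0.693, -0.404) = 120.2410°
|p|² = ρ² + z² = 0.80216² + 0.899² = 1.45167
κ = 2ρ / |p|² = 2×0.80216 / 1.45167 = 1.10516
θ = 2·atan2(ρ, z) = 2·atan2(0.80216, 0.899) = 1.45707 rad
ℓ = θ/κ = 1.45707/1.10516 = 1.31842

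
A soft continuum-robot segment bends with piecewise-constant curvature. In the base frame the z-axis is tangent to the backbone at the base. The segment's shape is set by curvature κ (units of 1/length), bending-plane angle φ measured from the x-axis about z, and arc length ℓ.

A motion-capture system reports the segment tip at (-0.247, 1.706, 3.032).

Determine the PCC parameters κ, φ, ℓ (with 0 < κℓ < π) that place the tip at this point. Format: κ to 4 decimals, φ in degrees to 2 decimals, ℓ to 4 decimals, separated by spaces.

ρ = √(x²+y²) = √(-0.247² + 1.706²) = 1.72379
φ = atan2(y, x) mod 360° = atan2(1.706, -0.247) = 98.2382°
|p|² = ρ² + z² = 1.72379² + 3.032² = 12.16447
κ = 2ρ / |p|² = 2×1.72379 / 12.16447 = 0.28341
θ = 2·atan2(ρ, z) = 2·atan2(1.72379, 3.032) = 1.03392 rad
ℓ = θ/κ = 1.03392/0.28341 = 3.64809

0.2834 98.24 3.6481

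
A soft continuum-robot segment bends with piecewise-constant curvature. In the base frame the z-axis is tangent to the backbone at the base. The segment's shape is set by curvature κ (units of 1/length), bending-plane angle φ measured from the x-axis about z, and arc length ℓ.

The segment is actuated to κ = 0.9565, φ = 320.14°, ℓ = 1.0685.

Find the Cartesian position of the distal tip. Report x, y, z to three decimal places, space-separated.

θ = κ·ℓ = 0.9565 × 1.0685 = 1.02202 rad
ρ = (1 − cos θ)/κ = (1 − 0.52164)/0.9565 = 0.50011
z = sin θ / κ = 0.85316/0.9565 = 0.89196
x = ρ cos φ = 0.50011 × cos(320.14°) = 0.38389
y = ρ sin φ = 0.50011 × sin(320.14°) = -0.32053

0.384 -0.321 0.892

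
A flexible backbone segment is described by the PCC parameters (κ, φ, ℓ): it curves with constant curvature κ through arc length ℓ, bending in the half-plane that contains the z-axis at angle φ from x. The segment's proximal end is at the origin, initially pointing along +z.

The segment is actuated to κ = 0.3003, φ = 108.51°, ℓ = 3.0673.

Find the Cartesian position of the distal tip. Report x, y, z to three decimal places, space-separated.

θ = κ·ℓ = 0.3003 × 3.0673 = 0.92111 rad
ρ = (1 − cos θ)/κ = (1 − 0.60494)/0.3003 = 1.31556
z = sin θ / κ = 0.79627/0.3003 = 2.65159
x = ρ cos φ = 1.31556 × cos(108.51°) = -0.41765
y = ρ sin φ = 1.31556 × sin(108.51°) = 1.24751

-0.418 1.248 2.652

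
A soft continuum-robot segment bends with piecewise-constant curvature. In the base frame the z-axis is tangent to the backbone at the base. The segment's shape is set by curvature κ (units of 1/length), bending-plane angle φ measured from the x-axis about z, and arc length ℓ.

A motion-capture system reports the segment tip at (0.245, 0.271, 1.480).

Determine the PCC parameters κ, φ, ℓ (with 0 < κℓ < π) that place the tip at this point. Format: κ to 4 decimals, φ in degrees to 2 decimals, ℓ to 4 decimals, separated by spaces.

ρ = √(x²+y²) = √(0.245² + 0.271²) = 0.36533
φ = atan2(y, x) mod 360° = atan2(0.271, 0.245) = 47.8846°
|p|² = ρ² + z² = 0.36533² + 1.480² = 2.32387
κ = 2ρ / |p|² = 2×0.36533 / 2.32387 = 0.31442
θ = 2·atan2(ρ, z) = 2·atan2(0.36533, 1.480) = 0.48401 rad
ℓ = θ/κ = 0.48401/0.31442 = 1.53941

0.3144 47.88 1.5394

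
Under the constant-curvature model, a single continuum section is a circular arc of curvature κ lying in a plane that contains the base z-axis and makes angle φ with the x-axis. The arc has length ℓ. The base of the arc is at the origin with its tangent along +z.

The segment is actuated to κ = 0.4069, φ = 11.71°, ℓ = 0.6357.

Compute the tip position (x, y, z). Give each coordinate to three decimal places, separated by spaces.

0.080 0.017 0.629

θ = κ·ℓ = 0.4069 × 0.6357 = 0.25867 rad
ρ = (1 − cos θ)/κ = (1 − 0.96673)/0.4069 = 0.08176
z = sin θ / κ = 0.25579/0.4069 = 0.62863
x = ρ cos φ = 0.08176 × cos(11.71°) = 0.08006
y = ρ sin φ = 0.08176 × sin(11.71°) = 0.01659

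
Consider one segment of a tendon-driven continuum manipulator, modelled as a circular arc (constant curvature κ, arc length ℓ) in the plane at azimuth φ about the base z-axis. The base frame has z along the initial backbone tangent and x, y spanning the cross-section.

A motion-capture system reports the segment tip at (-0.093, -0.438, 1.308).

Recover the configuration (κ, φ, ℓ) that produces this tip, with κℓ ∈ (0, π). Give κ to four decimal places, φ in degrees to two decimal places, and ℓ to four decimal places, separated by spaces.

ρ = √(x²+y²) = √(-0.093² + -0.438²) = 0.44776
φ = atan2(y, x) mod 360° = atan2(-0.438, -0.093) = 258.0125°
|p|² = ρ² + z² = 0.44776² + 1.308² = 1.91136
κ = 2ρ / |p|² = 2×0.44776 / 1.91136 = 0.46853
θ = 2·atan2(ρ, z) = 2·atan2(0.44776, 1.308) = 0.65965 rad
ℓ = θ/κ = 0.65965/0.46853 = 1.40791

0.4685 258.01 1.4079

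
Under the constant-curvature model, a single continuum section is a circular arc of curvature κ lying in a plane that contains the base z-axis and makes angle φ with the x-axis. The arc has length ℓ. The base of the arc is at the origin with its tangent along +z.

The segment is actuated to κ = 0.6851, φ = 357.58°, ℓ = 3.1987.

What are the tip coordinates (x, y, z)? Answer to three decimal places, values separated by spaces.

2.306 -0.097 1.187

θ = κ·ℓ = 0.6851 × 3.1987 = 2.19143 rad
ρ = (1 − cos θ)/κ = (1 − -0.58155)/0.6851 = 2.30850
z = sin θ / κ = 0.81351/0.6851 = 1.18743
x = ρ cos φ = 2.30850 × cos(357.58°) = 2.30644
y = ρ sin φ = 2.30850 × sin(357.58°) = -0.09747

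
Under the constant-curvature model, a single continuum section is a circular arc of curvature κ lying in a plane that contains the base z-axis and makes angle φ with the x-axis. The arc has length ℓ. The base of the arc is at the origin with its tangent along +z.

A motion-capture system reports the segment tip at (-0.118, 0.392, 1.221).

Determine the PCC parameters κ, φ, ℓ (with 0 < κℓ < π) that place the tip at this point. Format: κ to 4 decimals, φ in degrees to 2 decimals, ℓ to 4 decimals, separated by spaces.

ρ = √(x²+y²) = √(-0.118² + 0.392²) = 0.40938
φ = atan2(y, x) mod 360° = atan2(0.392, -0.118) = 106.7529°
|p|² = ρ² + z² = 0.40938² + 1.221² = 1.65843
κ = 2ρ / |p|² = 2×0.40938 / 1.65843 = 0.49369
θ = 2·atan2(ρ, z) = 2·atan2(0.40938, 1.221) = 0.64700 rad
ℓ = θ/κ = 0.64700/0.49369 = 1.31054

0.4937 106.75 1.3105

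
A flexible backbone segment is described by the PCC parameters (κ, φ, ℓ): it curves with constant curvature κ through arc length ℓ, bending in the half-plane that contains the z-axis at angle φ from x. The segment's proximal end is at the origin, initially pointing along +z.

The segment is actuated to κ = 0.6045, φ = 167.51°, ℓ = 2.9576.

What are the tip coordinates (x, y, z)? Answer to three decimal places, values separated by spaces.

θ = κ·ℓ = 0.6045 × 2.9576 = 1.78787 rad
ρ = (1 − cos θ)/κ = (1 − -0.21537)/0.6045 = 2.01054
z = sin θ / κ = 0.97653/0.6045 = 1.61544
x = ρ cos φ = 2.01054 × cos(167.51°) = -1.96296
y = ρ sin φ = 2.01054 × sin(167.51°) = 0.43482

-1.963 0.435 1.615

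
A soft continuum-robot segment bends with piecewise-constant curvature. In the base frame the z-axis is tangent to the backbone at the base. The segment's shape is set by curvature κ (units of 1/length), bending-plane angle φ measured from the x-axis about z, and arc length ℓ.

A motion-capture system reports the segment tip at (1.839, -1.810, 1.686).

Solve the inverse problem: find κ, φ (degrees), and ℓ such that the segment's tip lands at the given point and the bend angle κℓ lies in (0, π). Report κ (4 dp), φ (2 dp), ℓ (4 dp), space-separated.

ρ = √(x²+y²) = √(1.839² + -1.810²) = 2.58031
φ = atan2(y, x) mod 360° = atan2(-1.810, 1.839) = 315.4553°
|p|² = ρ² + z² = 2.58031² + 1.686² = 9.50062
κ = 2ρ / |p|² = 2×2.58031 / 9.50062 = 0.54319
θ = 2·atan2(ρ, z) = 2·atan2(2.58031, 1.686) = 1.98406 rad
ℓ = θ/κ = 1.98406/0.54319 = 3.65261

0.5432 315.46 3.6526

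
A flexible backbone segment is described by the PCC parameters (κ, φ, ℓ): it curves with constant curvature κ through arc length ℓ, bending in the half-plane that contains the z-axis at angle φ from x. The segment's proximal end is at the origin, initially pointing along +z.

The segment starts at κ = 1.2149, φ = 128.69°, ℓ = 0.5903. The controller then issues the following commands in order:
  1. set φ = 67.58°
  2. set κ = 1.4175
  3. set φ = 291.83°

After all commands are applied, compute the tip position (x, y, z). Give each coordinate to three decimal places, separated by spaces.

0.087 -0.216 0.524

initial: κ=1.2149, φ=128.69°, ℓ=0.5903
cmd 1: set φ=67.58° → (κ,φ,ℓ)=(1.2149,67.58°,0.5903) → tip=(0.0773,0.1874,0.5410)
cmd 2: set κ=1.4175 → (κ,φ,ℓ)=(1.4175,67.58°,0.5903) → tip=(0.0888,0.2153,0.5238)
cmd 3: set φ=291.83° → (κ,φ,ℓ)=(1.4175,291.83°,0.5903) → tip=(0.0866,-0.2162,0.5238)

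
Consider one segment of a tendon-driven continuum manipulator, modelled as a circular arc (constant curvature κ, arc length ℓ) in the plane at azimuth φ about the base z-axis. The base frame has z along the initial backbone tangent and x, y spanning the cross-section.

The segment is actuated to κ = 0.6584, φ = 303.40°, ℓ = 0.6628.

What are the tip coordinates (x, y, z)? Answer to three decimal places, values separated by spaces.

θ = κ·ℓ = 0.6584 × 0.6628 = 0.43639 rad
ρ = (1 − cos θ)/κ = (1 − 0.90628)/0.6584 = 0.14234
z = sin θ / κ = 0.42267/0.6584 = 0.64196
x = ρ cos φ = 0.14234 × cos(303.40°) = 0.07835
y = ρ sin φ = 0.14234 × sin(303.40°) = -0.11883

0.078 -0.119 0.642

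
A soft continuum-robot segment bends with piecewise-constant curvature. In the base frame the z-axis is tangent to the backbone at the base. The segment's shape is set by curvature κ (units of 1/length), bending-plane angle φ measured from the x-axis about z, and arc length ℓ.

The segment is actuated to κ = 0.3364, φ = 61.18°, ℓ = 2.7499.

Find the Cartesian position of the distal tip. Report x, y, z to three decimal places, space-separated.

0.571 1.037 2.374

θ = κ·ℓ = 0.3364 × 2.7499 = 0.92507 rad
ρ = (1 − cos θ)/κ = (1 − 0.60178)/0.3364 = 1.18376
z = sin θ / κ = 0.79866/0.3364 = 2.37414
x = ρ cos φ = 1.18376 × cos(61.18°) = 0.57065
y = ρ sin φ = 1.18376 × sin(61.18°) = 1.03714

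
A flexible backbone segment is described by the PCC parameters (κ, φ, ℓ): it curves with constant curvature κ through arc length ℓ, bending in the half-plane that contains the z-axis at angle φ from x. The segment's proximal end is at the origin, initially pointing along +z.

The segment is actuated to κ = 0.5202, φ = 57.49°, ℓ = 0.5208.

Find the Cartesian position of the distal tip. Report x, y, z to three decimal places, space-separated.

0.038 0.059 0.514

θ = κ·ℓ = 0.5202 × 0.5208 = 0.27092 rad
ρ = (1 − cos θ)/κ = (1 − 0.96353)/0.5202 = 0.07012
z = sin θ / κ = 0.26762/0.5202 = 0.51445
x = ρ cos φ = 0.07012 × cos(57.49°) = 0.03768
y = ρ sin φ = 0.07012 × sin(57.49°) = 0.05913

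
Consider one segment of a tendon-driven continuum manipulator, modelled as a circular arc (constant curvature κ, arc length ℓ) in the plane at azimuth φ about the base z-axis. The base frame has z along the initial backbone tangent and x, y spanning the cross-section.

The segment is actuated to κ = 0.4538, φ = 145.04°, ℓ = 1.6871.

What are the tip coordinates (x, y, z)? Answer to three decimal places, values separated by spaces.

-0.504 0.352 1.527

θ = κ·ℓ = 0.4538 × 1.6871 = 0.76561 rad
ρ = (1 − cos θ)/κ = (1 − 0.72096)/0.4538 = 0.61489
z = sin θ / κ = 0.69297/0.4538 = 1.52705
x = ρ cos φ = 0.61489 × cos(145.04°) = -0.50394
y = ρ sin φ = 0.61489 × sin(145.04°) = 0.35234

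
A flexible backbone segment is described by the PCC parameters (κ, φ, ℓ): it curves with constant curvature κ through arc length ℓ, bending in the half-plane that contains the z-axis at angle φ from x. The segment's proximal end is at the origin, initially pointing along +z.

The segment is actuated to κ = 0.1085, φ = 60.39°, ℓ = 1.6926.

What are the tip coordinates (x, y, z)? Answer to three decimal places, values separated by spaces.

θ = κ·ℓ = 0.1085 × 1.6926 = 0.18365 rad
ρ = (1 − cos θ)/κ = (1 − 0.98318)/0.1085 = 0.15498
z = sin θ / κ = 0.18262/0.1085 = 1.68310
x = ρ cos φ = 0.15498 × cos(60.39°) = 0.07658
y = ρ sin φ = 0.15498 × sin(60.39°) = 0.13474

0.077 0.135 1.683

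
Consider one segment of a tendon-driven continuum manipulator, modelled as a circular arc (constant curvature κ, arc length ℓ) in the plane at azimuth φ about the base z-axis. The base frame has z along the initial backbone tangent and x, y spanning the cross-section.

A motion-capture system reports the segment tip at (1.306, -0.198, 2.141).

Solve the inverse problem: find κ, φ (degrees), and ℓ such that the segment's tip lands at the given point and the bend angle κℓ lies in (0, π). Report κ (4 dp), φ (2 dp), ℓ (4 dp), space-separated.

ρ = √(x²+y²) = √(1.306² + -0.198²) = 1.32092
φ = atan2(y, x) mod 360° = atan2(-0.198, 1.306) = 351.3792°
|p|² = ρ² + z² = 1.32092² + 2.141² = 6.32872
κ = 2ρ / |p|² = 2×1.32092 / 6.32872 = 0.41744
θ = 2·atan2(ρ, z) = 2·atan2(1.32092, 2.141) = 1.10560 rad
ℓ = θ/κ = 1.10560/0.41744 = 2.64854

0.4174 351.38 2.6485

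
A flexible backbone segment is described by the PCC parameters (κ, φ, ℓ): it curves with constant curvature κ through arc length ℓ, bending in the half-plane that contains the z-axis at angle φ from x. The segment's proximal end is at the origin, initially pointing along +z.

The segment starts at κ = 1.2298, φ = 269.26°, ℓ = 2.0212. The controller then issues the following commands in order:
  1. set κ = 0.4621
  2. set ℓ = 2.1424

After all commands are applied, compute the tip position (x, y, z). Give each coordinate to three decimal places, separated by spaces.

initial: κ=1.2298, φ=269.26°, ℓ=2.0212
cmd 1: set κ=0.4621 → (κ,φ,ℓ)=(0.4621,269.26°,2.0212) → tip=(-0.0113,-0.8772,1.7399)
cmd 2: set ℓ=2.1424 → (κ,φ,ℓ)=(0.4621,269.26°,2.1424) → tip=(-0.0126,-0.9766,1.8092)

-0.013 -0.977 1.809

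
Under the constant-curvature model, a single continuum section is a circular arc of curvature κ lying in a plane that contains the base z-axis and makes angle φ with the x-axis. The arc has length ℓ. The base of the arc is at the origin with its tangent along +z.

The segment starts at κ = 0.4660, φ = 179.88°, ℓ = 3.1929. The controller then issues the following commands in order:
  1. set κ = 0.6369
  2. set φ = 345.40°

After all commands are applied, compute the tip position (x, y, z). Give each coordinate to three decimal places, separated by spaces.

2.198 -0.572 1.405

initial: κ=0.4660, φ=179.88°, ℓ=3.1929
cmd 1: set κ=0.6369 → (κ,φ,ℓ)=(0.6369,179.88°,3.1929) → tip=(-2.2710,0.0048,1.4050)
cmd 2: set φ=345.40° → (κ,φ,ℓ)=(0.6369,345.40°,3.1929) → tip=(2.1977,-0.5725,1.4050)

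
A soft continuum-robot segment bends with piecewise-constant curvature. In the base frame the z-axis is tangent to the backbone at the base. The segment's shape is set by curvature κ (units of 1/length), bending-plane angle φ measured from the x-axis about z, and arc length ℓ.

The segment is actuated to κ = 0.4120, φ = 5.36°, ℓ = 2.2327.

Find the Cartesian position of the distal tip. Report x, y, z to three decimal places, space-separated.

θ = κ·ℓ = 0.4120 × 2.2327 = 0.91987 rad
ρ = (1 − cos θ)/κ = (1 − 0.60592)/0.4120 = 0.95650
z = sin θ / κ = 0.79552/0.4120 = 1.93088
x = ρ cos φ = 0.95650 × cos(5.36°) = 0.95232
y = ρ sin φ = 0.95650 × sin(5.36°) = 0.08935

0.952 0.089 1.931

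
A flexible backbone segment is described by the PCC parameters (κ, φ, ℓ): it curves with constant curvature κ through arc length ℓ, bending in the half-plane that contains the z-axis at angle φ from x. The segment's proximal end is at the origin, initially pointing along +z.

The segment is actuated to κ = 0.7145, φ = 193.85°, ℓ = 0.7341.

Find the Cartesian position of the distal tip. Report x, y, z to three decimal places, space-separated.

θ = κ·ℓ = 0.7145 × 0.7341 = 0.52451 rad
ρ = (1 − cos θ)/κ = (1 − 0.86557)/0.7145 = 0.18815
z = sin θ / κ = 0.50079/0.7145 = 0.70090
x = ρ cos φ = 0.18815 × cos(193.85°) = -0.18268
y = ρ sin φ = 0.18815 × sin(193.85°) = -0.04504

-0.183 -0.045 0.701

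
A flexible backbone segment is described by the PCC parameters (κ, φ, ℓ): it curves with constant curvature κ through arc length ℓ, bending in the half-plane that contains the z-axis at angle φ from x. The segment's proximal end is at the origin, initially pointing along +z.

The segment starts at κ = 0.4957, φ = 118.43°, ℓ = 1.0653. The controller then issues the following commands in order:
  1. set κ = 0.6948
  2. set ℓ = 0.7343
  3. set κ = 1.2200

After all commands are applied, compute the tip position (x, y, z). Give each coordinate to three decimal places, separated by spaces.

initial: κ=0.4957, φ=118.43°, ℓ=1.0653
cmd 1: set κ=0.6948 → (κ,φ,ℓ)=(0.6948,118.43°,1.0653) → tip=(-0.1793,0.3312,0.9707)
cmd 2: set ℓ=0.7343 → (κ,φ,ℓ)=(0.6948,118.43°,0.7343) → tip=(-0.0873,0.1612,0.7029)
cmd 3: set κ=1.2200 → (κ,φ,ℓ)=(1.2200,118.43°,0.7343) → tip=(-0.1464,0.2704,0.6399)

-0.146 0.270 0.640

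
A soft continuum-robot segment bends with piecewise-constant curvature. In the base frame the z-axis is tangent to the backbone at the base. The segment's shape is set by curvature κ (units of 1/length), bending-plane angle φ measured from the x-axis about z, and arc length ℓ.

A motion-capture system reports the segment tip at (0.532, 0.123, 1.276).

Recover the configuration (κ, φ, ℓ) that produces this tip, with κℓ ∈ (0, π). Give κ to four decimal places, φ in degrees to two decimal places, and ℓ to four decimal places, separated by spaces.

ρ = √(x²+y²) = √(0.532² + 0.123²) = 0.54603
φ = atan2(y, x) mod 360° = atan2(0.123, 0.532) = 13.0182°
|p|² = ρ² + z² = 0.54603² + 1.276² = 1.92633
κ = 2ρ / |p|² = 2×0.54603 / 1.92633 = 0.56692
θ = 2·atan2(ρ, z) = 2·atan2(0.54603, 1.276) = 0.80869 rad
ℓ = θ/κ = 0.80869/0.56692 = 1.42648

0.5669 13.02 1.4265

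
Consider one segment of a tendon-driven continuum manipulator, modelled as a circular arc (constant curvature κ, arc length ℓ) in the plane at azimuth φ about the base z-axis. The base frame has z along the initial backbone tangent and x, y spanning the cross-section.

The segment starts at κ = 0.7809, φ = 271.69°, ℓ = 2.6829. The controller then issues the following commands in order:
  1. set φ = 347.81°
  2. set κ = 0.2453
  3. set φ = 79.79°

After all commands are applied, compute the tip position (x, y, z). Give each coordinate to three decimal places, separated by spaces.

initial: κ=0.7809, φ=271.69°, ℓ=2.6829
cmd 1: set φ=347.81° → (κ,φ,ℓ)=(0.7809,347.81°,2.6829) → tip=(1.8783,-0.4058,1.1086)
cmd 2: set κ=0.2453 → (κ,φ,ℓ)=(0.2453,347.81°,2.6829) → tip=(0.8322,-0.1798,2.4934)
cmd 3: set φ=79.79° → (κ,φ,ℓ)=(0.2453,79.79°,2.6829) → tip=(0.1509,0.8379,2.4934)

0.151 0.838 2.493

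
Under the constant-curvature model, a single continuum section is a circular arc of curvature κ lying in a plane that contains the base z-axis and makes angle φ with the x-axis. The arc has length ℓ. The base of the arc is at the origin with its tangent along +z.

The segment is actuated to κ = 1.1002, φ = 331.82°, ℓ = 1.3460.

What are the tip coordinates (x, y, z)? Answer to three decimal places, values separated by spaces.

θ = κ·ℓ = 1.1002 × 1.3460 = 1.48087 rad
ρ = (1 − cos θ)/κ = (1 − 0.08981)/1.1002 = 0.82730
z = sin θ / κ = 0.99596/1.1002 = 0.90525
x = ρ cos φ = 0.82730 × cos(331.82°) = 0.72924
y = ρ sin φ = 0.82730 × sin(331.82°) = -0.39069

0.729 -0.391 0.905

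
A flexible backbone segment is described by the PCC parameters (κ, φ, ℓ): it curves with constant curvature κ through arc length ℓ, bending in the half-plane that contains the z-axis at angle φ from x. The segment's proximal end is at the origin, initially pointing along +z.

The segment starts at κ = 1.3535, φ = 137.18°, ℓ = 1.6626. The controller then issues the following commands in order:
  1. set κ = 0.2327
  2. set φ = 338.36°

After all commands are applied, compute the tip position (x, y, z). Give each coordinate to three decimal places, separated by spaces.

initial: κ=1.3535, φ=137.18°, ℓ=1.6626
cmd 1: set κ=0.2327 → (κ,φ,ℓ)=(0.2327,137.18°,1.6626) → tip=(-0.2330,0.2159,1.6214)
cmd 2: set φ=338.36° → (κ,φ,ℓ)=(0.2327,338.36°,1.6626) → tip=(0.2952,-0.1171,1.6214)

0.295 -0.117 1.621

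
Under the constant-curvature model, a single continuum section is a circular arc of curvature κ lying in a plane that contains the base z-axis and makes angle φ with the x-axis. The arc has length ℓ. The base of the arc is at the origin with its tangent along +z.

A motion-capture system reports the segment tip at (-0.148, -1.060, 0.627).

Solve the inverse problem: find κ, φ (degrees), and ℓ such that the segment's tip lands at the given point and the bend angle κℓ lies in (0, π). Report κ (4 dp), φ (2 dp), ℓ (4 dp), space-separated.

1.3912 262.05 1.4963

ρ = √(x²+y²) = √(-0.148² + -1.060²) = 1.07028
φ = atan2(y, x) mod 360° = atan2(-1.060, -0.148) = 262.0516°
|p|² = ρ² + z² = 1.07028² + 0.627² = 1.53863
κ = 2ρ / |p|² = 2×1.07028 / 1.53863 = 1.39121
θ = 2·atan2(ρ, z) = 2·atan2(1.07028, 0.627) = 2.08173 rad
ℓ = θ/κ = 2.08173/1.39121 = 1.49634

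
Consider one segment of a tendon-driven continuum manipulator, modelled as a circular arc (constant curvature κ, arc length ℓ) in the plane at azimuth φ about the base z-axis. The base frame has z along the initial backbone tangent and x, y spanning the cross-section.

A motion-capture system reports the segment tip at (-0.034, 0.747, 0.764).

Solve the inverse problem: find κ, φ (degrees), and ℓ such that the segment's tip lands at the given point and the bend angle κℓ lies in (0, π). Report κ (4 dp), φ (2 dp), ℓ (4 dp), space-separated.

ρ = √(x²+y²) = √(-0.034² + 0.747²) = 0.74777
φ = atan2(y, x) mod 360° = atan2(0.747, -0.034) = 92.6060°
|p|² = ρ² + z² = 0.74777² + 0.764² = 1.14286
κ = 2ρ / |p|² = 2×0.74777 / 1.14286 = 1.30860
θ = 2·atan2(ρ, z) = 2·atan2(0.74777, 0.764) = 1.54933 rad
ℓ = θ/κ = 1.54933/1.30860 = 1.18396

1.3086 92.61 1.1840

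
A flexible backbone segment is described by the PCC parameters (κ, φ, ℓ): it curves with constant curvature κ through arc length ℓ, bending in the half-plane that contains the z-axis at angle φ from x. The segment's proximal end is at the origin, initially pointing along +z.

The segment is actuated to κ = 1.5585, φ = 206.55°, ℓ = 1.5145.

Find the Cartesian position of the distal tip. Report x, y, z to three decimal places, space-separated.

-0.982 -0.490 0.452

θ = κ·ℓ = 1.5585 × 1.5145 = 2.36035 rad
ρ = (1 − cos θ)/κ = (1 − -0.71004)/1.5585 = 1.09723
z = sin θ / κ = 0.70416/1.5585 = 0.45182
x = ρ cos φ = 1.09723 × cos(206.55°) = -0.98152
y = ρ sin φ = 1.09723 × sin(206.55°) = -0.49044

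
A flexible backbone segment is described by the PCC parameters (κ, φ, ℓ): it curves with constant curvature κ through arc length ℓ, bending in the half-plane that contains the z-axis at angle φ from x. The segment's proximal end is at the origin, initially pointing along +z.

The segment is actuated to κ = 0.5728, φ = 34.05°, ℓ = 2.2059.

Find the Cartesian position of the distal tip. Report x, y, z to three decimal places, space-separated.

1.009 0.682 1.664

θ = κ·ℓ = 0.5728 × 2.2059 = 1.26354 rad
ρ = (1 − cos θ)/κ = (1 − 0.30245)/0.5728 = 1.21780
z = sin θ / κ = 0.95317/0.5728 = 1.66405
x = ρ cos φ = 1.21780 × cos(34.05°) = 1.00901
y = ρ sin φ = 1.21780 × sin(34.05°) = 0.68187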